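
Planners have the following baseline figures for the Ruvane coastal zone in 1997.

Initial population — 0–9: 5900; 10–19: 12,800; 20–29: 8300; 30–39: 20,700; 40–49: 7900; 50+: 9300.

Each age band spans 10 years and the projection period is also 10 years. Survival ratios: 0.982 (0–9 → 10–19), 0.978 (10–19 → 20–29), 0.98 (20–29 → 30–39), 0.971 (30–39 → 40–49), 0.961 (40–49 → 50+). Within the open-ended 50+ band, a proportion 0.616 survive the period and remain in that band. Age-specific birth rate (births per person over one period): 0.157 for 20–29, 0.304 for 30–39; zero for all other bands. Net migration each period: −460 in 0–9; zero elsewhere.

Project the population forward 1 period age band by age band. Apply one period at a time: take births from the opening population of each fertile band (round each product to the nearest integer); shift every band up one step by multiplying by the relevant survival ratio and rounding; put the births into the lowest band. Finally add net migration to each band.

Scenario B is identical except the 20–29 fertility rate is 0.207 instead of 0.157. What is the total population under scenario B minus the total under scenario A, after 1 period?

[period 1]
Births: 8300 × 0.157 = 1303 ; 20700 × 0.304 = 6293 — total 7596
10–19: 5900 × 0.982 = 5794
20–29: 12800 × 0.978 = 12518
30–39: 8300 × 0.98 = 8134
40–49: 20700 × 0.971 = 20100
50+: 7900 × 0.961 + 9300 × 0.616 = 7592 + 5729 = 13321
Net migration: 0–9 − 460 → 7136
End of period: [7136, 5794, 12518, 8134, 20100, 13321]
Scenario A total after 1 period: 67003
Scenario B projection —
[period 1]
Births: 8300 × 0.207 = 1718 ; 20700 × 0.304 = 6293 — total 8011
10–19: 5900 × 0.982 = 5794
20–29: 12800 × 0.978 = 12518
30–39: 8300 × 0.98 = 8134
40–49: 20700 × 0.971 = 20100
50+: 7900 × 0.961 + 9300 × 0.616 = 7592 + 5729 = 13321
Net migration: 0–9 − 460 → 7551
End of period: [7551, 5794, 12518, 8134, 20100, 13321]
Scenario B total after 1 period: 67418
Difference B − A = 67418 − 67003 = 415

415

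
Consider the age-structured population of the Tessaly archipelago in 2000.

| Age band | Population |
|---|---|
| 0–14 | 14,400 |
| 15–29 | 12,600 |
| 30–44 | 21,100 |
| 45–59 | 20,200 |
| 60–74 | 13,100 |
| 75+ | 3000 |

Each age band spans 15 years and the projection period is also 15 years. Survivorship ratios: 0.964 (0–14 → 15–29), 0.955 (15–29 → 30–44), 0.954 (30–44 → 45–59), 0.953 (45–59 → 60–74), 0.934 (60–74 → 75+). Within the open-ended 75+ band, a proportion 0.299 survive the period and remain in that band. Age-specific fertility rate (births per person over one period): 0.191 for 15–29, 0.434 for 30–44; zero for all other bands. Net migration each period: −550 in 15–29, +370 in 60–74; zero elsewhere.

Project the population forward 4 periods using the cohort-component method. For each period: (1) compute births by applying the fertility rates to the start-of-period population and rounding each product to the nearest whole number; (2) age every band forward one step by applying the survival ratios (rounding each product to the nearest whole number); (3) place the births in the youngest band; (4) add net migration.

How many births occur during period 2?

(Bands numbered youngest = 1 to oldest = 6.)
After projecting period 1:
Births: 12600 * 0.191 = 2407 ; 21100 * 0.434 = 9157 → 11564
Band 2: 14400 * 0.964 = 13882
Band 3: 12600 * 0.955 = 12033
Band 4: 21100 * 0.954 = 20129
Band 5: 20200 * 0.953 = 19251
Band 6: 13100 * 0.934 + 3000 * 0.299 = 12235 + 897 = 13132
Net migration: Band 2 − 550 → 13332; Band 5 + 370 → 19621
End of period: [11564, 13332, 12033, 20129, 19621, 13132]
After projecting period 2:
Births: 13332 * 0.191 = 2546 ; 12033 * 0.434 = 5222 → 7768
Band 2: 11564 * 0.964 = 11148
Band 3: 13332 * 0.955 = 12732
Band 4: 12033 * 0.954 = 11479
Band 5: 20129 * 0.953 = 19183
Band 6: 19621 * 0.934 + 13132 * 0.299 = 18326 + 3926 = 22252
Net migration: Band 2 − 550 → 10598; Band 5 + 370 → 19553
End of period: [7768, 10598, 12732, 11479, 19553, 22252]

7768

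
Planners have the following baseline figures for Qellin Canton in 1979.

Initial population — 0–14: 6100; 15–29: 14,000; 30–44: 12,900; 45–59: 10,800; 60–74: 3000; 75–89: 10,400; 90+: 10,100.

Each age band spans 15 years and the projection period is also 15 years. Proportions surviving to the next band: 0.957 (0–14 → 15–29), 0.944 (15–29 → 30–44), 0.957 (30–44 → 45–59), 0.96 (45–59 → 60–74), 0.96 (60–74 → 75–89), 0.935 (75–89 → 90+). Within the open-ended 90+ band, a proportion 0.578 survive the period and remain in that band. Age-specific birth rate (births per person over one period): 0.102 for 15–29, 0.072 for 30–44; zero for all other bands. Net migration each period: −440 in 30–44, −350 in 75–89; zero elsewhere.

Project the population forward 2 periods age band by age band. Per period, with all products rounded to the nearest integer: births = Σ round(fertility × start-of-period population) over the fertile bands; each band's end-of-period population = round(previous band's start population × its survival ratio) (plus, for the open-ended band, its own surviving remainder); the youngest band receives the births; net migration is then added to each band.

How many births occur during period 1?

2357

(Groups numbered youngest = 1 to oldest = 7.)
Period 1:
Births: 14000 × 0.102 = 1428 ; 12900 × 0.072 = 929 — total 2357
Group 2: 6100 × 0.957 = 5838
Group 3: 14000 × 0.944 = 13216
Group 4: 12900 × 0.957 = 12345
Group 5: 10800 × 0.96 = 10368
Group 6: 3000 × 0.96 = 2880
Group 7: 10400 × 0.935 + 10100 × 0.578 = 9724 + 5838 = 15562
Net migration: Group 3 − 440 → 12776; Group 6 − 350 → 2530
Giving 2357 / 5838 / 12776 / 12345 / 10368 / 2530 / 15562.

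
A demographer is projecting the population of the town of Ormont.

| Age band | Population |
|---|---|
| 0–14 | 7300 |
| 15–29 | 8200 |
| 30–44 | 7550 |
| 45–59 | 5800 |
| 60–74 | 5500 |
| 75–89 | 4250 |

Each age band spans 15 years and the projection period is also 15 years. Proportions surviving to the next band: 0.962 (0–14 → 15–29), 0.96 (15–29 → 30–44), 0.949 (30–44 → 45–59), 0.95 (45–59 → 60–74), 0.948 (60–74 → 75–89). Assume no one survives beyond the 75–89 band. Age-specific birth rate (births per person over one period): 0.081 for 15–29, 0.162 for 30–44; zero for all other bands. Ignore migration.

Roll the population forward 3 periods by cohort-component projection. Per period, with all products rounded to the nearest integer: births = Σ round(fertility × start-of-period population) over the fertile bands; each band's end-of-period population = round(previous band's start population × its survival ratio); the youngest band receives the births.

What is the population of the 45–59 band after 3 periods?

6398

Period 1:
Births: 8200 × 0.081 = 664 ; 7550 × 0.162 = 1223 — total 1887
15–29: 7300 × 0.962 = 7023
30–44: 8200 × 0.96 = 7872
45–59: 7550 × 0.949 = 7165
60–74: 5800 × 0.95 = 5510
75–89: 5500 × 0.948 = 5214
End of period: [1887, 7023, 7872, 7165, 5510, 5214]
Period 2:
Births: 7023 × 0.081 = 569 ; 7872 × 0.162 = 1275 — total 1844
15–29: 1887 × 0.962 = 1815
30–44: 7023 × 0.96 = 6742
45–59: 7872 × 0.949 = 7471
60–74: 7165 × 0.95 = 6807
75–89: 5510 × 0.948 = 5223
End of period: [1844, 1815, 6742, 7471, 6807, 5223]
Period 3:
Births: 1815 × 0.081 = 147 ; 6742 × 0.162 = 1092 — total 1239
15–29: 1844 × 0.962 = 1774
30–44: 1815 × 0.96 = 1742
45–59: 6742 × 0.949 = 6398
60–74: 7471 × 0.95 = 7097
75–89: 6807 × 0.948 = 6453
End of period: [1239, 1774, 1742, 6398, 7097, 6453]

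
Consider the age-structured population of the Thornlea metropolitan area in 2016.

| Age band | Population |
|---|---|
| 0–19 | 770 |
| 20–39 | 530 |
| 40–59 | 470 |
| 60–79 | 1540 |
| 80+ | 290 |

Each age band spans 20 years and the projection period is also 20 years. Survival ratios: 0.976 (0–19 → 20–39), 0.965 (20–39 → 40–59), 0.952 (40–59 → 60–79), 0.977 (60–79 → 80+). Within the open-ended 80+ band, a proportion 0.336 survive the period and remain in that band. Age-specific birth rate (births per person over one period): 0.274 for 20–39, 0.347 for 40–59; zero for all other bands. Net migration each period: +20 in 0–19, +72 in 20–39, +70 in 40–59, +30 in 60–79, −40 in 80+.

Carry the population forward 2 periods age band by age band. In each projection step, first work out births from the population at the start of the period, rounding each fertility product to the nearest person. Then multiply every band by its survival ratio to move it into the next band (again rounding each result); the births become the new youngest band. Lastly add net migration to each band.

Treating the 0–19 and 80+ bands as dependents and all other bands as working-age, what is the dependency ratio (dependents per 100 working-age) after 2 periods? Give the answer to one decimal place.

Period 1.
Births: 530 × 0.274 = 145 ; 470 × 0.347 = 163 → total 308
20–39: 770 × 0.976 = 752
40–59: 530 × 0.965 = 511
60–79: 470 × 0.952 = 447
80+: 1540 × 0.977 + 290 × 0.336 = 1505 + 97 = 1602
Net migration: 0–19 + 20 → 328; 20–39 + 72 → 824; 40–59 + 70 → 581; 60–79 + 30 → 477; 80+ − 40 → 1562
End of period: [328, 824, 581, 477, 1562]
Period 2.
Births: 824 × 0.274 = 226 ; 581 × 0.347 = 202 → total 428
20–39: 328 × 0.976 = 320
40–59: 824 × 0.965 = 795
60–79: 581 × 0.952 = 553
80+: 477 × 0.977 + 1562 × 0.336 = 466 + 525 = 991
Net migration: 0–19 + 20 → 448; 20–39 + 72 → 392; 40–59 + 70 → 865; 60–79 + 30 → 583; 80+ − 40 → 951
End of period: [448, 392, 865, 583, 951]
Dependents (band 0–19 + band 80+) = 448 + 951 = 1399; working-age = 1840; ratio = 1399/1840 × 100 = 76.0

76.0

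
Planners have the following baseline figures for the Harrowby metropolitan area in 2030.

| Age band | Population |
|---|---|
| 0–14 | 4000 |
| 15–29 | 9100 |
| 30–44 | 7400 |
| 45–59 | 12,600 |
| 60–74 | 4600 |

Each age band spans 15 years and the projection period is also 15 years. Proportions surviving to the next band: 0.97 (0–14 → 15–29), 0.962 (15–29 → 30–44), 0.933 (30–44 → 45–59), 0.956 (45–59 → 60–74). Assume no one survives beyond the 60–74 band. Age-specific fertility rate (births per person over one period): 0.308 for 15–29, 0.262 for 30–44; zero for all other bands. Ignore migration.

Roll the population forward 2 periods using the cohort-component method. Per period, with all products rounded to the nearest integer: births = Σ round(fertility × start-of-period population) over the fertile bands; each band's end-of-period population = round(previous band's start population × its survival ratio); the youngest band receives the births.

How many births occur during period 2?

(Groups numbered youngest = 1 to oldest = 5.)
Period 1:
Births: 9100 * 0.308 = 2803, 7400 * 0.262 = 1939 — total 4742
Group 2: 4000 * 0.97 = 3880
Group 3: 9100 * 0.962 = 8754
Group 4: 7400 * 0.933 = 6904
Group 5: 12600 * 0.956 = 12046
Giving 4742 / 3880 / 8754 / 6904 / 12046.
Period 2:
Births: 3880 * 0.308 = 1195, 8754 * 0.262 = 2294 — total 3489
Group 2: 4742 * 0.97 = 4600
Group 3: 3880 * 0.962 = 3733
Group 4: 8754 * 0.933 = 8167
Group 5: 6904 * 0.956 = 6600
Giving 3489 / 4600 / 3733 / 8167 / 6600.

3489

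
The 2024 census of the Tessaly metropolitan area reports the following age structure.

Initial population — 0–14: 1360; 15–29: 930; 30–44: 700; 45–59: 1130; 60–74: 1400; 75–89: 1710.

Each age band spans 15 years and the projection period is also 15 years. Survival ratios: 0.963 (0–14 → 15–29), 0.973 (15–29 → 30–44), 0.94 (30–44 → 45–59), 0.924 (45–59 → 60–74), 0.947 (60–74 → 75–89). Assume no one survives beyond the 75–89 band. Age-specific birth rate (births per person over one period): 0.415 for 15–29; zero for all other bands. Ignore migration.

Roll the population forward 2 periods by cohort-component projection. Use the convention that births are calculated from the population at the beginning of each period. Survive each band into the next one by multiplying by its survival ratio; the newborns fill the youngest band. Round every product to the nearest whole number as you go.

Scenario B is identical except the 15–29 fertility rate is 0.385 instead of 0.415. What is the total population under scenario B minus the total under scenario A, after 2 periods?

— Period 1 —
Births: 930 × 0.415 = 386
15–29: 1360 × 0.963 = 1310
30–44: 930 × 0.973 = 905
45–59: 700 × 0.94 = 658
60–74: 1130 × 0.924 = 1044
75–89: 1400 × 0.947 = 1326
→ [386, 1310, 905, 658, 1044, 1326]
— Period 2 —
Births: 1310 × 0.415 = 544
15–29: 386 × 0.963 = 372
30–44: 1310 × 0.973 = 1275
45–59: 905 × 0.94 = 851
60–74: 658 × 0.924 = 608
75–89: 1044 × 0.947 = 989
→ [544, 372, 1275, 851, 608, 989]
Scenario A total after 2 periods: 4639
Scenario B projection —
— Period 1 —
Births: 930 × 0.385 = 358
15–29: 1360 × 0.963 = 1310
30–44: 930 × 0.973 = 905
45–59: 700 × 0.94 = 658
60–74: 1130 × 0.924 = 1044
75–89: 1400 × 0.947 = 1326
→ [358, 1310, 905, 658, 1044, 1326]
— Period 2 —
Births: 1310 × 0.385 = 504
15–29: 358 × 0.963 = 345
30–44: 1310 × 0.973 = 1275
45–59: 905 × 0.94 = 851
60–74: 658 × 0.924 = 608
75–89: 1044 × 0.947 = 989
→ [504, 345, 1275, 851, 608, 989]
Scenario B total after 2 periods: 4572
Difference B − A = 4572 − 4639 = -67

-67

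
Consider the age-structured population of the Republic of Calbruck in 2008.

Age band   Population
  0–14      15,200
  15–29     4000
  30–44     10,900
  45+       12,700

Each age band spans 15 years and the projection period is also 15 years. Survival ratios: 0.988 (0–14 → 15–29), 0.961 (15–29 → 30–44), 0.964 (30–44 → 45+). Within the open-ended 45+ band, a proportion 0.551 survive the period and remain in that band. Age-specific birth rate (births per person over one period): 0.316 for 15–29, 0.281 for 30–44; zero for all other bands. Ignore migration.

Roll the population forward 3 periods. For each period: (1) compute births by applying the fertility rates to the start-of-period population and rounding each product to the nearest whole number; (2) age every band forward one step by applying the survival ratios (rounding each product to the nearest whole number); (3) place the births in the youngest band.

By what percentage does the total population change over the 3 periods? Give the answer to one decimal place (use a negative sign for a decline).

-14.6

Numbering the groups 1..4 from youngest to oldest:
— Period 1 —
Births: 4000 × 0.316 = 1264 ; 10900 × 0.281 = 3063 — total 4327
Group 2: 15200 × 0.988 = 15018
Group 3: 4000 × 0.961 = 3844
Group 4: 10900 × 0.964 + 12700 × 0.551 = 10508 + 6998 = 17506
End of period: [4327, 15018, 3844, 17506]
— Period 2 —
Births: 15018 × 0.316 = 4746 ; 3844 × 0.281 = 1080 — total 5826
Group 2: 4327 × 0.988 = 4275
Group 3: 15018 × 0.961 = 14432
Group 4: 3844 × 0.964 + 17506 × 0.551 = 3706 + 9646 = 13352
End of period: [5826, 4275, 14432, 13352]
— Period 3 —
Births: 4275 × 0.316 = 1351 ; 14432 × 0.281 = 4055 — total 5406
Group 2: 5826 × 0.988 = 5756
Group 3: 4275 × 0.961 = 4108
Group 4: 14432 × 0.964 + 13352 × 0.551 = 13912 + 7357 = 21269
End of period: [5406, 5756, 4108, 21269]
Total: 42800 → 36539; change = -6261; percentage change = -14.6%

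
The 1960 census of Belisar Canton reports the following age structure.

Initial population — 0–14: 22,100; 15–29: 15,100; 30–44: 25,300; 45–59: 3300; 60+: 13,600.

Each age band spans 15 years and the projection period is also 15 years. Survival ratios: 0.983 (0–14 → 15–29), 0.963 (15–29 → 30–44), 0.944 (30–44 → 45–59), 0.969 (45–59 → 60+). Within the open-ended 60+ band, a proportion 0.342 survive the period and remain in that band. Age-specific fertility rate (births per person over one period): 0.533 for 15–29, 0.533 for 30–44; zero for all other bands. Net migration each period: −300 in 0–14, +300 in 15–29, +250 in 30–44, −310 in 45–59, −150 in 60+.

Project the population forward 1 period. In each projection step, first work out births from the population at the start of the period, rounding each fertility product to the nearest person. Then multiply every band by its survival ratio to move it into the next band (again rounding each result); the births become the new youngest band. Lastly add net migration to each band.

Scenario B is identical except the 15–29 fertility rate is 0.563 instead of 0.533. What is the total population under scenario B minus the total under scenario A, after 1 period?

453

After projecting period 1:
Births: 15100 × 0.533 = 8048, 25300 × 0.533 = 13485 → 21533
15–29: 22100 × 0.983 = 21724
30–44: 15100 × 0.963 = 14541
45–59: 25300 × 0.944 = 23883
60+: 3300 × 0.969 + 13600 × 0.342 = 3198 + 4651 = 7849
Net migration: 0–14 − 300 → 21233; 15–29 + 300 → 22024; 30–44 + 250 → 14791; 45–59 − 310 → 23573; 60+ − 150 → 7699
→ [21233, 22024, 14791, 23573, 7699]
Scenario A total after 1 period: 89320
Scenario B projection —
After projecting period 1:
Births: 15100 × 0.563 = 8501, 25300 × 0.533 = 13485 → 21986
15–29: 22100 × 0.983 = 21724
30–44: 15100 × 0.963 = 14541
45–59: 25300 × 0.944 = 23883
60+: 3300 × 0.969 + 13600 × 0.342 = 3198 + 4651 = 7849
Net migration: 0–14 − 300 → 21686; 15–29 + 300 → 22024; 30–44 + 250 → 14791; 45–59 − 310 → 23573; 60+ − 150 → 7699
→ [21686, 22024, 14791, 23573, 7699]
Scenario B total after 1 period: 89773
Difference B − A = 89773 − 89320 = 453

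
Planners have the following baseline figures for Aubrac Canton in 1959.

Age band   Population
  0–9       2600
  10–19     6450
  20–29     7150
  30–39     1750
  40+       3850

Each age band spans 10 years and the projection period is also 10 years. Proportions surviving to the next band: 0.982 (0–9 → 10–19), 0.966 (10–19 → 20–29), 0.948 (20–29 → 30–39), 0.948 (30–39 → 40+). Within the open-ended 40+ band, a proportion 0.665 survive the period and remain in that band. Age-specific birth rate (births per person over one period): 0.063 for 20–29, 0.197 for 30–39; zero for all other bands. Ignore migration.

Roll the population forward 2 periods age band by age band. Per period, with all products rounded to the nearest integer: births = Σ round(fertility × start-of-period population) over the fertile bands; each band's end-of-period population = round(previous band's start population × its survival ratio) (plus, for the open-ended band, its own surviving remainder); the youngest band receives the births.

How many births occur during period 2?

After projecting period 1:
Births: 7150 × 0.063 = 450, 1750 × 0.197 = 345 → 795
10–19: 2600 × 0.982 = 2553
20–29: 6450 × 0.966 = 6231
30–39: 7150 × 0.948 = 6778
40+: 1750 × 0.948 + 3850 × 0.665 = 1659 + 2560 = 4219
End of period: [795, 2553, 6231, 6778, 4219]
After projecting period 2:
Births: 6231 × 0.063 = 393, 6778 × 0.197 = 1335 → 1728
10–19: 795 × 0.982 = 781
20–29: 2553 × 0.966 = 2466
30–39: 6231 × 0.948 = 5907
40+: 6778 × 0.948 + 4219 × 0.665 = 6426 + 2806 = 9232
End of period: [1728, 781, 2466, 5907, 9232]

1728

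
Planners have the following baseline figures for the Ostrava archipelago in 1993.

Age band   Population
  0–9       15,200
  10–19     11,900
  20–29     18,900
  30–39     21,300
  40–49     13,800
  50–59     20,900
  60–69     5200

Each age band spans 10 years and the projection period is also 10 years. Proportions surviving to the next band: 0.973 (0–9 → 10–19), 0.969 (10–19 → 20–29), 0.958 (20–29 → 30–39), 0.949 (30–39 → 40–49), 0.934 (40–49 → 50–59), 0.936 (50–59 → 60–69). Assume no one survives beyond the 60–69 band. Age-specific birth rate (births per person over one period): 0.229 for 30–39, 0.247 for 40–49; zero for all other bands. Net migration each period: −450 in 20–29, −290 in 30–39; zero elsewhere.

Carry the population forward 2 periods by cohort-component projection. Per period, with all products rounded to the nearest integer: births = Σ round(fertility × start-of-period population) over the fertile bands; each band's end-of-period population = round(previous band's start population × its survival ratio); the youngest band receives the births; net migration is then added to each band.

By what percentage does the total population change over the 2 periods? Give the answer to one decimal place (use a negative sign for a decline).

Period 1:
Births: 21300 × 0.229 = 4878 ; 13800 × 0.247 = 3409 → 8287
10–19: 15200 × 0.973 = 14790
20–29: 11900 × 0.969 = 11531
30–39: 18900 × 0.958 = 18106
40–49: 21300 × 0.949 = 20214
50–59: 13800 × 0.934 = 12889
60–69: 20900 × 0.936 = 19562
Net migration: 20–29 − 450 → 11081; 30–39 − 290 → 17816
Population now: 0–9=8287, 10–19=14790, 20–29=11081, 30–39=17816, 40–49=20214, 50–59=12889, 60–69=19562
Period 2:
Births: 17816 × 0.229 = 4080 ; 20214 × 0.247 = 4993 → 9073
10–19: 8287 × 0.973 = 8063
20–29: 14790 × 0.969 = 14332
30–39: 11081 × 0.958 = 10616
40–49: 17816 × 0.949 = 16907
50–59: 20214 × 0.934 = 18880
60–69: 12889 × 0.936 = 12064
Net migration: 20–29 − 450 → 13882; 30–39 − 290 → 10326
Population now: 0–9=9073, 10–19=8063, 20–29=13882, 30–39=10326, 40–49=16907, 50–59=18880, 60–69=12064
Total: 107200 → 89195; change = -18005; percentage change = -16.8%

-16.8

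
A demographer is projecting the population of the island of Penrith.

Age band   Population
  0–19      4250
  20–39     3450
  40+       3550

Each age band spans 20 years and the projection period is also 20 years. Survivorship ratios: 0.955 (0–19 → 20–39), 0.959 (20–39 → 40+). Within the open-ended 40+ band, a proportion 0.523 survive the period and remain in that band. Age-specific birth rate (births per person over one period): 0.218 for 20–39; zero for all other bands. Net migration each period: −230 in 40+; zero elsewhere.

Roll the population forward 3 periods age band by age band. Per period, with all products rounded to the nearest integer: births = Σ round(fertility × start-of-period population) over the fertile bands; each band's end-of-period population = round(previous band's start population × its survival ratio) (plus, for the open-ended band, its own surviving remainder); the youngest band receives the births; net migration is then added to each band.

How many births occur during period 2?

Let group 1 be 0–19 through group 3 = 40+.
[period 1]
Births: 3450 * 0.218 = 752
Group 2: 4250 * 0.955 = 4059
Group 3: 3450 * 0.959 + 3550 * 0.523 = 3309 + 1857 = 5166
Net migration: Group 3 − 230 → 4936
→ [752, 4059, 4936]
[period 2]
Births: 4059 * 0.218 = 885
Group 2: 752 * 0.955 = 718
Group 3: 4059 * 0.959 + 4936 * 0.523 = 3893 + 2582 = 6475
Net migration: Group 3 − 230 → 6245
→ [885, 718, 6245]

885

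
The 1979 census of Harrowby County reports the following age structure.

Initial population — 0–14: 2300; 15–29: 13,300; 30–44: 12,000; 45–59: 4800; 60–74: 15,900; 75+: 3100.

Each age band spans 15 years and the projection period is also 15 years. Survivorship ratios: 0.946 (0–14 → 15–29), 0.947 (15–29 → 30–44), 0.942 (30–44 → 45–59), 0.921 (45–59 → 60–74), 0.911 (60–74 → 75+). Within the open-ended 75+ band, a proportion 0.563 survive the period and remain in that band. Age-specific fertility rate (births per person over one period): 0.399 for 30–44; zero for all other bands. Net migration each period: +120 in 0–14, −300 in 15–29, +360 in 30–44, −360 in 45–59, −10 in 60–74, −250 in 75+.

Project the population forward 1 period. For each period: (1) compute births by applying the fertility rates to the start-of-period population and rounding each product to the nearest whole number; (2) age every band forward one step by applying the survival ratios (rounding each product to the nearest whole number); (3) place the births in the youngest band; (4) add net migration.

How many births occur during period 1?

4788

Numbering the bands 1..6 from youngest to oldest:
Period 1.
Births: 12000 × 0.399 = 4788
Band 2: 2300 × 0.946 = 2176
Band 3: 13300 × 0.947 = 12595
Band 4: 12000 × 0.942 = 11304
Band 5: 4800 × 0.921 = 4421
Band 6: 15900 × 0.911 + 3100 × 0.563 = 14485 + 1745 = 16230
Net migration: Band 1 + 120 → 4908; Band 2 − 300 → 1876; Band 3 + 360 → 12955; Band 4 − 360 → 10944; Band 5 − 10 → 4411; Band 6 − 250 → 15980
Population now: 0–14=4908, 15–29=1876, 30–44=12955, 45–59=10944, 60–74=4411, 75+=15980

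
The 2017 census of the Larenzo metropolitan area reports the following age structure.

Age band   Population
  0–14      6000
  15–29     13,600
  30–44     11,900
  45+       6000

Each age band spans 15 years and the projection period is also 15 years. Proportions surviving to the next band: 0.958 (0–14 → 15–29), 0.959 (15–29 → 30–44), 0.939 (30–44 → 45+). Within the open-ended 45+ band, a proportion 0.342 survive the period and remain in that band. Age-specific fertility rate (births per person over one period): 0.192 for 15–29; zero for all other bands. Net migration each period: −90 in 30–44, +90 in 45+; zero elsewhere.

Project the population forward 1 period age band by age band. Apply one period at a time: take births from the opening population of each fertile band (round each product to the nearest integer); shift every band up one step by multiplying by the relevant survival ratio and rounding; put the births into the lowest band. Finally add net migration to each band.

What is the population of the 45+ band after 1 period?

(Bands numbered youngest = 1 to oldest = 4.)
[period 1]
Births: 13600 × 0.192 = 2611
Band 2: 6000 × 0.958 = 5748
Band 3: 13600 × 0.959 = 13042
Band 4: 11900 × 0.939 + 6000 × 0.342 = 11174 + 2052 = 13226
Net migration: Band 3 − 90 → 12952; Band 4 + 90 → 13316
→ [2611, 5748, 12952, 13316]

13316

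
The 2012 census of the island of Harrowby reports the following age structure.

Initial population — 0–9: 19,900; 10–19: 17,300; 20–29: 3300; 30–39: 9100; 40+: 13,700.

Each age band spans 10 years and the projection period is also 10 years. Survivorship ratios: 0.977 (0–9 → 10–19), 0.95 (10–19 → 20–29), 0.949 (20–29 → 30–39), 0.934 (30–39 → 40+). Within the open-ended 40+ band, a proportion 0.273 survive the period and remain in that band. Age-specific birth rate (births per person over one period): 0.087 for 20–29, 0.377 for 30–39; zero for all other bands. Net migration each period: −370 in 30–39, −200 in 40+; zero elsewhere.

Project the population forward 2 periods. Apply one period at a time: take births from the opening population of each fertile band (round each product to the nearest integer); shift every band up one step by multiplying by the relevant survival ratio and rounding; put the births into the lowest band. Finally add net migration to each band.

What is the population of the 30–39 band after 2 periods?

Let band 1 be 0–9 through band 5 = 40+.
— Period 1 —
Births: 3300 × 0.087 = 287 ; 9100 × 0.377 = 3431 → 3718
Band 2: 19900 × 0.977 = 19442
Band 3: 17300 × 0.95 = 16435
Band 4: 3300 × 0.949 = 3132
Band 5: 9100 × 0.934 + 13700 × 0.273 = 8499 + 3740 = 12239
Net migration: Band 4 − 370 → 2762; Band 5 − 200 → 12039
Population now: 0–9=3718, 10–19=19442, 20–29=16435, 30–39=2762, 40+=12039
— Period 2 —
Births: 16435 × 0.087 = 1430 ; 2762 × 0.377 = 1041 → 2471
Band 2: 3718 × 0.977 = 3632
Band 3: 19442 × 0.95 = 18470
Band 4: 16435 × 0.949 = 15597
Band 5: 2762 × 0.934 + 12039 × 0.273 = 2580 + 3287 = 5867
Net migration: Band 4 − 370 → 15227; Band 5 − 200 → 5667
Population now: 0–9=2471, 10–19=3632, 20–29=18470, 30–39=15227, 40+=5667

15227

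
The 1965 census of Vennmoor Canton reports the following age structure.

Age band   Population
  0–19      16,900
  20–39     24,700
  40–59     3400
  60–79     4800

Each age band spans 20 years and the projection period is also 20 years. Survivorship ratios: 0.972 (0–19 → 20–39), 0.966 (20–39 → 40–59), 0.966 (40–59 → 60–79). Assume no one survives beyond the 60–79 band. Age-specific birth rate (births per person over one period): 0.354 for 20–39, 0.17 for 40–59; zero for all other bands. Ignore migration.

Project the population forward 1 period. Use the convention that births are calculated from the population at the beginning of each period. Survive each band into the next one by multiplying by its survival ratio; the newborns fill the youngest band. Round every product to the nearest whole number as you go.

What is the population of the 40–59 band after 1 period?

23860

[period 1]
Births: 24700 * 0.354 = 8744, 3400 * 0.17 = 578 — total 9322
20–39: 16900 * 0.972 = 16427
40–59: 24700 * 0.966 = 23860
60–79: 3400 * 0.966 = 3284
End of period: [9322, 16427, 23860, 3284]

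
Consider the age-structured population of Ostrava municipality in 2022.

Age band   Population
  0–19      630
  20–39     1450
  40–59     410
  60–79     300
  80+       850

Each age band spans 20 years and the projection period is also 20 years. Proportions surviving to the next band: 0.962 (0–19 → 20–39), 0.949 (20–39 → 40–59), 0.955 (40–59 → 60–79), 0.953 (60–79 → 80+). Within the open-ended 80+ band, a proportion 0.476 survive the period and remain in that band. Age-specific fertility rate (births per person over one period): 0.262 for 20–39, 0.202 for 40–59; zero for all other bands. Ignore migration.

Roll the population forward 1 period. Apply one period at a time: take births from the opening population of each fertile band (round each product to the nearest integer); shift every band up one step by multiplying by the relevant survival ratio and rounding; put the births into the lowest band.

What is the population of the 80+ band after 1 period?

Period 1.
Births: 1450 × 0.262 = 380  |  410 × 0.202 = 83 — total 463
20–39: 630 × 0.962 = 606
40–59: 1450 × 0.949 = 1376
60–79: 410 × 0.955 = 392
80+: 300 × 0.953 + 850 × 0.476 = 286 + 405 = 691
End of period: [463, 606, 1376, 392, 691]

691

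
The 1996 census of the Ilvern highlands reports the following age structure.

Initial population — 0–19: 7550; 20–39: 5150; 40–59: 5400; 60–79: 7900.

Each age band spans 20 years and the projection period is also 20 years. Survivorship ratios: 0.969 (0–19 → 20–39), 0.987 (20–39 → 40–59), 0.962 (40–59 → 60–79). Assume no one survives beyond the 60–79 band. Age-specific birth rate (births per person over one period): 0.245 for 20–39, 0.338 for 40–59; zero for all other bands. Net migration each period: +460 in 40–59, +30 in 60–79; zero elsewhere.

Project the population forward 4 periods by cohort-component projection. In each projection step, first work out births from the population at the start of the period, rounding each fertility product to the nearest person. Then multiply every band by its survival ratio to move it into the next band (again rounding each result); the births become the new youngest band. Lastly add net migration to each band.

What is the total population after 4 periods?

— Period 1 —
Births: 5150 * 0.245 = 1262  |  5400 * 0.338 = 1825 ⇒ total 3087
20–39: 7550 * 0.969 = 7316
40–59: 5150 * 0.987 = 5083
60–79: 5400 * 0.962 = 5195
Net migration: 40–59 + 460 → 5543; 60–79 + 30 → 5225
End of period: [3087, 7316, 5543, 5225]
— Period 2 —
Births: 7316 * 0.245 = 1792  |  5543 * 0.338 = 1874 ⇒ total 3666
20–39: 3087 * 0.969 = 2991
40–59: 7316 * 0.987 = 7221
60–79: 5543 * 0.962 = 5332
Net migration: 40–59 + 460 → 7681; 60–79 + 30 → 5362
End of period: [3666, 2991, 7681, 5362]
— Period 3 —
Births: 2991 * 0.245 = 733  |  7681 * 0.338 = 2596 ⇒ total 3329
20–39: 3666 * 0.969 = 3552
40–59: 2991 * 0.987 = 2952
60–79: 7681 * 0.962 = 7389
Net migration: 40–59 + 460 → 3412; 60–79 + 30 → 7419
End of period: [3329, 3552, 3412, 7419]
— Period 4 —
Births: 3552 * 0.245 = 870  |  3412 * 0.338 = 1153 ⇒ total 2023
20–39: 3329 * 0.969 = 3226
40–59: 3552 * 0.987 = 3506
60–79: 3412 * 0.962 = 3282
Net migration: 40–59 + 460 → 3966; 60–79 + 30 → 3312
End of period: [2023, 3226, 3966, 3312]
Total after period 4: 2023 + 3226 + 3966 + 3312 = 12527

12527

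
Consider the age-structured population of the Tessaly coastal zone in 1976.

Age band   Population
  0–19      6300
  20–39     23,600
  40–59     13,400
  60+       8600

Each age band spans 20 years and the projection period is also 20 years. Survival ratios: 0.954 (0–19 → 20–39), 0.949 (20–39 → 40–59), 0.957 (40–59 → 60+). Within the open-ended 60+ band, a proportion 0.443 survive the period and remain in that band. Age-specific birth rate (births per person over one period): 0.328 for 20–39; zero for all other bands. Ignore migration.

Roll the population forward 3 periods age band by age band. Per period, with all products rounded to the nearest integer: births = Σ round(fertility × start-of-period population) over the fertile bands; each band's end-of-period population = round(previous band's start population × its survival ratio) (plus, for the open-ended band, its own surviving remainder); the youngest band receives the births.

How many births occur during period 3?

Call the bands 1 to 4, youngest first.
After projecting period 1:
Births: 23600 × 0.328 = 7741
Band 2: 6300 × 0.954 = 6010
Band 3: 23600 × 0.949 = 22396
Band 4: 13400 × 0.957 + 8600 × 0.443 = 12824 + 3810 = 16634
→ [7741, 6010, 22396, 16634]
After projecting period 2:
Births: 6010 × 0.328 = 1971
Band 2: 7741 × 0.954 = 7385
Band 3: 6010 × 0.949 = 5703
Band 4: 22396 × 0.957 + 16634 × 0.443 = 21433 + 7369 = 28802
→ [1971, 7385, 5703, 28802]
After projecting period 3:
Births: 7385 × 0.328 = 2422
Band 2: 1971 × 0.954 = 1880
Band 3: 7385 × 0.949 = 7008
Band 4: 5703 × 0.957 + 28802 × 0.443 = 5458 + 12759 = 18217
→ [2422, 1880, 7008, 18217]

2422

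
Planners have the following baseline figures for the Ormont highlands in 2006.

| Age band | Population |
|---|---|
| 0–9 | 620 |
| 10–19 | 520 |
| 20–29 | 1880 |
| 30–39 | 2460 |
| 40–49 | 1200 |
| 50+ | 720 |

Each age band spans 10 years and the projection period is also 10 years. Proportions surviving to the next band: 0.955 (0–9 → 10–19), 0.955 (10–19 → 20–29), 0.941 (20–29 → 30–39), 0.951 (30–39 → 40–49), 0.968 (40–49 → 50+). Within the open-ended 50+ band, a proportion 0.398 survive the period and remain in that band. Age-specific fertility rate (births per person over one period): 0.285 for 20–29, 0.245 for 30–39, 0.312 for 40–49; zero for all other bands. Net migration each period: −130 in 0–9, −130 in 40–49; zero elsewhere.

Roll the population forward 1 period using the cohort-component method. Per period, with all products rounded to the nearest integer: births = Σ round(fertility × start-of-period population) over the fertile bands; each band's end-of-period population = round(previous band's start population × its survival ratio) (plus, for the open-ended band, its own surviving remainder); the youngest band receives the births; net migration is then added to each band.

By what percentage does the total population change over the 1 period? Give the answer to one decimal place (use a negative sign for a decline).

Call the bands 1 to 6, youngest first.
Period 1:
Births: 1880 × 0.285 = 536 ; 2460 × 0.245 = 603 ; 1200 × 0.312 = 374 → total 1513
Band 2: 620 × 0.955 = 592
Band 3: 520 × 0.955 = 497
Band 4: 1880 × 0.941 = 1769
Band 5: 2460 × 0.951 = 2339
Band 6: 1200 × 0.968 + 720 × 0.398 = 1162 + 287 = 1449
Net migration: Band 1 − 130 → 1383; Band 5 − 130 → 2209
End of period: [1383, 592, 497, 1769, 2209, 1449]
Total: 7400 → 7899; change = 499; percentage change = 6.7%

6.7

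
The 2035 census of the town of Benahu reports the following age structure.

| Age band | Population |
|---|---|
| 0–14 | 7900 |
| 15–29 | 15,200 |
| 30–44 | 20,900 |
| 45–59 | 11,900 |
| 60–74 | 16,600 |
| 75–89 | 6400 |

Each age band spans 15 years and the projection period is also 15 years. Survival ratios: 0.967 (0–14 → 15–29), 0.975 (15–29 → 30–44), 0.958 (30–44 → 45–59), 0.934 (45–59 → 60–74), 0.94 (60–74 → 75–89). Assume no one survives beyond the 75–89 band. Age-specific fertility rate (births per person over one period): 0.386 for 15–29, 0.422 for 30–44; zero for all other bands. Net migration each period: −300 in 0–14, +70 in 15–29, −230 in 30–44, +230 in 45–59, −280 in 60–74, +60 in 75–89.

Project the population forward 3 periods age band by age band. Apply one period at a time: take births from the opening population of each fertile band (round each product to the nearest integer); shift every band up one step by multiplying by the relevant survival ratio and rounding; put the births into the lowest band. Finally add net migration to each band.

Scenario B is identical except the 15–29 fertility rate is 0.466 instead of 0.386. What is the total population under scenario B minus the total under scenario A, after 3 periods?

3409

[period 1]
Births: 15200 × 0.386 = 5867, 20900 × 0.422 = 8820 → 14687
15–29: 7900 × 0.967 = 7639
30–44: 15200 × 0.975 = 14820
45–59: 20900 × 0.958 = 20022
60–74: 11900 × 0.934 = 11115
75–89: 16600 × 0.94 = 15604
Net migration: 0–14 − 300 → 14387; 15–29 + 70 → 7709; 30–44 − 230 → 14590; 45–59 + 230 → 20252; 60–74 − 280 → 10835; 75–89 + 60 → 15664
End of period: [14387, 7709, 14590, 20252, 10835, 15664]
[period 2]
Births: 7709 × 0.386 = 2976, 14590 × 0.422 = 6157 → 9133
15–29: 14387 × 0.967 = 13912
30–44: 7709 × 0.975 = 7516
45–59: 14590 × 0.958 = 13977
60–74: 20252 × 0.934 = 18915
75–89: 10835 × 0.94 = 10185
Net migration: 0–14 − 300 → 8833; 15–29 + 70 → 13982; 30–44 − 230 → 7286; 45–59 + 230 → 14207; 60–74 − 280 → 18635; 75–89 + 60 → 10245
End of period: [8833, 13982, 7286, 14207, 18635, 10245]
[period 3]
Births: 13982 × 0.386 = 5397, 7286 × 0.422 = 3075 → 8472
15–29: 8833 × 0.967 = 8542
30–44: 13982 × 0.975 = 13632
45–59: 7286 × 0.958 = 6980
60–74: 14207 × 0.934 = 13269
75–89: 18635 × 0.94 = 17517
Net migration: 0–14 − 300 → 8172; 15–29 + 70 → 8612; 30–44 − 230 → 13402; 45–59 + 230 → 7210; 60–74 − 280 → 12989; 75–89 + 60 → 17577
End of period: [8172, 8612, 13402, 7210, 12989, 17577]
Scenario A total after 3 periods: 67962
Scenario B projection —
[period 1]
Births: 15200 × 0.466 = 7083, 20900 × 0.422 = 8820 → 15903
15–29: 7900 × 0.967 = 7639
30–44: 15200 × 0.975 = 14820
45–59: 20900 × 0.958 = 20022
60–74: 11900 × 0.934 = 11115
75–89: 16600 × 0.94 = 15604
Net migration: 0–14 − 300 → 15603; 15–29 + 70 → 7709; 30–44 − 230 → 14590; 45–59 + 230 → 20252; 60–74 − 280 → 10835; 75–89 + 60 → 15664
End of period: [15603, 7709, 14590, 20252, 10835, 15664]
[period 2]
Births: 7709 × 0.466 = 3592, 14590 × 0.422 = 6157 → 9749
15–29: 15603 × 0.967 = 15088
30–44: 7709 × 0.975 = 7516
45–59: 14590 × 0.958 = 13977
60–74: 20252 × 0.934 = 18915
75–89: 10835 × 0.94 = 10185
Net migration: 0–14 − 300 → 9449; 15–29 + 70 → 15158; 30–44 − 230 → 7286; 45–59 + 230 → 14207; 60–74 − 280 → 18635; 75–89 + 60 → 10245
End of period: [9449, 15158, 7286, 14207, 18635, 10245]
[period 3]
Births: 15158 × 0.466 = 7064, 7286 × 0.422 = 3075 → 10139
15–29: 9449 × 0.967 = 9137
30–44: 15158 × 0.975 = 14779
45–59: 7286 × 0.958 = 6980
60–74: 14207 × 0.934 = 13269
75–89: 18635 × 0.94 = 17517
Net migration: 0–14 − 300 → 9839; 15–29 + 70 → 9207; 30–44 − 230 → 14549; 45–59 + 230 → 7210; 60–74 − 280 → 12989; 75–89 + 60 → 17577
End of period: [9839, 9207, 14549, 7210, 12989, 17577]
Scenario B total after 3 periods: 71371
Difference B − A = 71371 − 67962 = 3409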